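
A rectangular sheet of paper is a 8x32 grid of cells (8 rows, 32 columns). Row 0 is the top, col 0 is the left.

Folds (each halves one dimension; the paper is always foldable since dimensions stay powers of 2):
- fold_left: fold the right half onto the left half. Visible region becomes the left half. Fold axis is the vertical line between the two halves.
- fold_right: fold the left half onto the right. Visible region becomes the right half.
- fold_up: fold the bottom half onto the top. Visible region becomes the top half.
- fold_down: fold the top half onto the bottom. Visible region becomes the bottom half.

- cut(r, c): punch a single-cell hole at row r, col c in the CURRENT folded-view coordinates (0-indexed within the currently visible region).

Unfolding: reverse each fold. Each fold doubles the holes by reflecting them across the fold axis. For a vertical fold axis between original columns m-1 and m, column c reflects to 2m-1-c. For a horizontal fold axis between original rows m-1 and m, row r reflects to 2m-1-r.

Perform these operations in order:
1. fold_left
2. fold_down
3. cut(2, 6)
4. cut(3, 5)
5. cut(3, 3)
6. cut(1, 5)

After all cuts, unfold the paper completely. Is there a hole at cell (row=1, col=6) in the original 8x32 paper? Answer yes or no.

Answer: yes

Derivation:
Op 1 fold_left: fold axis v@16; visible region now rows[0,8) x cols[0,16) = 8x16
Op 2 fold_down: fold axis h@4; visible region now rows[4,8) x cols[0,16) = 4x16
Op 3 cut(2, 6): punch at orig (6,6); cuts so far [(6, 6)]; region rows[4,8) x cols[0,16) = 4x16
Op 4 cut(3, 5): punch at orig (7,5); cuts so far [(6, 6), (7, 5)]; region rows[4,8) x cols[0,16) = 4x16
Op 5 cut(3, 3): punch at orig (7,3); cuts so far [(6, 6), (7, 3), (7, 5)]; region rows[4,8) x cols[0,16) = 4x16
Op 6 cut(1, 5): punch at orig (5,5); cuts so far [(5, 5), (6, 6), (7, 3), (7, 5)]; region rows[4,8) x cols[0,16) = 4x16
Unfold 1 (reflect across h@4): 8 holes -> [(0, 3), (0, 5), (1, 6), (2, 5), (5, 5), (6, 6), (7, 3), (7, 5)]
Unfold 2 (reflect across v@16): 16 holes -> [(0, 3), (0, 5), (0, 26), (0, 28), (1, 6), (1, 25), (2, 5), (2, 26), (5, 5), (5, 26), (6, 6), (6, 25), (7, 3), (7, 5), (7, 26), (7, 28)]
Holes: [(0, 3), (0, 5), (0, 26), (0, 28), (1, 6), (1, 25), (2, 5), (2, 26), (5, 5), (5, 26), (6, 6), (6, 25), (7, 3), (7, 5), (7, 26), (7, 28)]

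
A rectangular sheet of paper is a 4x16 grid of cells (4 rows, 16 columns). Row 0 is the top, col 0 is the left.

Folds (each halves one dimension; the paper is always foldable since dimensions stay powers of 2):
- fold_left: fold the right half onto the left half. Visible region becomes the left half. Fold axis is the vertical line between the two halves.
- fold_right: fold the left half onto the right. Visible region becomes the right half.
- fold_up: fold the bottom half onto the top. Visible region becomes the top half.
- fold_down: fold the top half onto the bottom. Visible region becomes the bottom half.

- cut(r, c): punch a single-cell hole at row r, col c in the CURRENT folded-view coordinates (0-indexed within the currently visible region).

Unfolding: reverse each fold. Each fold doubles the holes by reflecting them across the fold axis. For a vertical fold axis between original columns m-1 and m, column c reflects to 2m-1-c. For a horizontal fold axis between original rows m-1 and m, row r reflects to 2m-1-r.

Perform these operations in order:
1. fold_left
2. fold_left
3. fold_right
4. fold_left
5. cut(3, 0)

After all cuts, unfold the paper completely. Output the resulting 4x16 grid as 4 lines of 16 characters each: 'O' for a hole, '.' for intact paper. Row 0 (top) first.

Answer: ................
................
................
OOOOOOOOOOOOOOOO

Derivation:
Op 1 fold_left: fold axis v@8; visible region now rows[0,4) x cols[0,8) = 4x8
Op 2 fold_left: fold axis v@4; visible region now rows[0,4) x cols[0,4) = 4x4
Op 3 fold_right: fold axis v@2; visible region now rows[0,4) x cols[2,4) = 4x2
Op 4 fold_left: fold axis v@3; visible region now rows[0,4) x cols[2,3) = 4x1
Op 5 cut(3, 0): punch at orig (3,2); cuts so far [(3, 2)]; region rows[0,4) x cols[2,3) = 4x1
Unfold 1 (reflect across v@3): 2 holes -> [(3, 2), (3, 3)]
Unfold 2 (reflect across v@2): 4 holes -> [(3, 0), (3, 1), (3, 2), (3, 3)]
Unfold 3 (reflect across v@4): 8 holes -> [(3, 0), (3, 1), (3, 2), (3, 3), (3, 4), (3, 5), (3, 6), (3, 7)]
Unfold 4 (reflect across v@8): 16 holes -> [(3, 0), (3, 1), (3, 2), (3, 3), (3, 4), (3, 5), (3, 6), (3, 7), (3, 8), (3, 9), (3, 10), (3, 11), (3, 12), (3, 13), (3, 14), (3, 15)]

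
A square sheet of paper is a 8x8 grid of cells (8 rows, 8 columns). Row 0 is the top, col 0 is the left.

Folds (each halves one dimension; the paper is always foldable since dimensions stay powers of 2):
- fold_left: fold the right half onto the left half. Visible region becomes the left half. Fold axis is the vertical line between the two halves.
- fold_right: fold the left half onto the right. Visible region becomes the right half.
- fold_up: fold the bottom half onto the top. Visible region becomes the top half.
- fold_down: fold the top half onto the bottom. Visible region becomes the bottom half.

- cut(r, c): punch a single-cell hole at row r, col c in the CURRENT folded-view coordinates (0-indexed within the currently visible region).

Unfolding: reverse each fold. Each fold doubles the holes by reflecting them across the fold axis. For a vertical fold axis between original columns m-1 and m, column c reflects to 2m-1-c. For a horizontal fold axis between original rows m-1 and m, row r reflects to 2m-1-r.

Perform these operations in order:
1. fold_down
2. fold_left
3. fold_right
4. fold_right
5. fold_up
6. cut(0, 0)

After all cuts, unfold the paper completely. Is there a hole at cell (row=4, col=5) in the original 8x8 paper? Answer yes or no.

Answer: yes

Derivation:
Op 1 fold_down: fold axis h@4; visible region now rows[4,8) x cols[0,8) = 4x8
Op 2 fold_left: fold axis v@4; visible region now rows[4,8) x cols[0,4) = 4x4
Op 3 fold_right: fold axis v@2; visible region now rows[4,8) x cols[2,4) = 4x2
Op 4 fold_right: fold axis v@3; visible region now rows[4,8) x cols[3,4) = 4x1
Op 5 fold_up: fold axis h@6; visible region now rows[4,6) x cols[3,4) = 2x1
Op 6 cut(0, 0): punch at orig (4,3); cuts so far [(4, 3)]; region rows[4,6) x cols[3,4) = 2x1
Unfold 1 (reflect across h@6): 2 holes -> [(4, 3), (7, 3)]
Unfold 2 (reflect across v@3): 4 holes -> [(4, 2), (4, 3), (7, 2), (7, 3)]
Unfold 3 (reflect across v@2): 8 holes -> [(4, 0), (4, 1), (4, 2), (4, 3), (7, 0), (7, 1), (7, 2), (7, 3)]
Unfold 4 (reflect across v@4): 16 holes -> [(4, 0), (4, 1), (4, 2), (4, 3), (4, 4), (4, 5), (4, 6), (4, 7), (7, 0), (7, 1), (7, 2), (7, 3), (7, 4), (7, 5), (7, 6), (7, 7)]
Unfold 5 (reflect across h@4): 32 holes -> [(0, 0), (0, 1), (0, 2), (0, 3), (0, 4), (0, 5), (0, 6), (0, 7), (3, 0), (3, 1), (3, 2), (3, 3), (3, 4), (3, 5), (3, 6), (3, 7), (4, 0), (4, 1), (4, 2), (4, 3), (4, 4), (4, 5), (4, 6), (4, 7), (7, 0), (7, 1), (7, 2), (7, 3), (7, 4), (7, 5), (7, 6), (7, 7)]
Holes: [(0, 0), (0, 1), (0, 2), (0, 3), (0, 4), (0, 5), (0, 6), (0, 7), (3, 0), (3, 1), (3, 2), (3, 3), (3, 4), (3, 5), (3, 6), (3, 7), (4, 0), (4, 1), (4, 2), (4, 3), (4, 4), (4, 5), (4, 6), (4, 7), (7, 0), (7, 1), (7, 2), (7, 3), (7, 4), (7, 5), (7, 6), (7, 7)]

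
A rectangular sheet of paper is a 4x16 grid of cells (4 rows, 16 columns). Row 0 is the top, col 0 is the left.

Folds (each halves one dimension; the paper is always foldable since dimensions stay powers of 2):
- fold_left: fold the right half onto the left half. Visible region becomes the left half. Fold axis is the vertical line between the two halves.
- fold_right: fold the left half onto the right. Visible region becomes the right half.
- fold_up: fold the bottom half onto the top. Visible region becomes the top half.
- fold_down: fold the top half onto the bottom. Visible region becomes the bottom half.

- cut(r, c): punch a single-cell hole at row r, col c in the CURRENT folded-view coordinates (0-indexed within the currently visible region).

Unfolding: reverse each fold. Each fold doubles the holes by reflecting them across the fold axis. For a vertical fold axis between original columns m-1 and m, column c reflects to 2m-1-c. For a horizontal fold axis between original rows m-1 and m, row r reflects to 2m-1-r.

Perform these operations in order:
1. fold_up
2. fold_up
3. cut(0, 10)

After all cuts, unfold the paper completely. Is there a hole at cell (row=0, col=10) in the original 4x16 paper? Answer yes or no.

Answer: yes

Derivation:
Op 1 fold_up: fold axis h@2; visible region now rows[0,2) x cols[0,16) = 2x16
Op 2 fold_up: fold axis h@1; visible region now rows[0,1) x cols[0,16) = 1x16
Op 3 cut(0, 10): punch at orig (0,10); cuts so far [(0, 10)]; region rows[0,1) x cols[0,16) = 1x16
Unfold 1 (reflect across h@1): 2 holes -> [(0, 10), (1, 10)]
Unfold 2 (reflect across h@2): 4 holes -> [(0, 10), (1, 10), (2, 10), (3, 10)]
Holes: [(0, 10), (1, 10), (2, 10), (3, 10)]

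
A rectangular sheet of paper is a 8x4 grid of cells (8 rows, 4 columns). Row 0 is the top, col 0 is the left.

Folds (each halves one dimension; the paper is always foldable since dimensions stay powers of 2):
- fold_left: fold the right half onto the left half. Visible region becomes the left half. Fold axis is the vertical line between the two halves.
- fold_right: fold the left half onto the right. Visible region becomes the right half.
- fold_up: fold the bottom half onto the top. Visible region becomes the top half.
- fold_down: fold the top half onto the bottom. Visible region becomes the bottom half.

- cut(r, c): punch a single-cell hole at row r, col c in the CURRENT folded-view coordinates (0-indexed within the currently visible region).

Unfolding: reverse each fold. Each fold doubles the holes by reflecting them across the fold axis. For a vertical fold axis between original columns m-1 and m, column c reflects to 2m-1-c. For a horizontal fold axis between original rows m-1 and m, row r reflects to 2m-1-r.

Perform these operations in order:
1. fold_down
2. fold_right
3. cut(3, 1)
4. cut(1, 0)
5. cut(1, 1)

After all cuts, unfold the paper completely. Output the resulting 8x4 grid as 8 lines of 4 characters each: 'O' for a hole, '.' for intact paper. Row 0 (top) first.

Op 1 fold_down: fold axis h@4; visible region now rows[4,8) x cols[0,4) = 4x4
Op 2 fold_right: fold axis v@2; visible region now rows[4,8) x cols[2,4) = 4x2
Op 3 cut(3, 1): punch at orig (7,3); cuts so far [(7, 3)]; region rows[4,8) x cols[2,4) = 4x2
Op 4 cut(1, 0): punch at orig (5,2); cuts so far [(5, 2), (7, 3)]; region rows[4,8) x cols[2,4) = 4x2
Op 5 cut(1, 1): punch at orig (5,3); cuts so far [(5, 2), (5, 3), (7, 3)]; region rows[4,8) x cols[2,4) = 4x2
Unfold 1 (reflect across v@2): 6 holes -> [(5, 0), (5, 1), (5, 2), (5, 3), (7, 0), (7, 3)]
Unfold 2 (reflect across h@4): 12 holes -> [(0, 0), (0, 3), (2, 0), (2, 1), (2, 2), (2, 3), (5, 0), (5, 1), (5, 2), (5, 3), (7, 0), (7, 3)]

Answer: O..O
....
OOOO
....
....
OOOO
....
O..O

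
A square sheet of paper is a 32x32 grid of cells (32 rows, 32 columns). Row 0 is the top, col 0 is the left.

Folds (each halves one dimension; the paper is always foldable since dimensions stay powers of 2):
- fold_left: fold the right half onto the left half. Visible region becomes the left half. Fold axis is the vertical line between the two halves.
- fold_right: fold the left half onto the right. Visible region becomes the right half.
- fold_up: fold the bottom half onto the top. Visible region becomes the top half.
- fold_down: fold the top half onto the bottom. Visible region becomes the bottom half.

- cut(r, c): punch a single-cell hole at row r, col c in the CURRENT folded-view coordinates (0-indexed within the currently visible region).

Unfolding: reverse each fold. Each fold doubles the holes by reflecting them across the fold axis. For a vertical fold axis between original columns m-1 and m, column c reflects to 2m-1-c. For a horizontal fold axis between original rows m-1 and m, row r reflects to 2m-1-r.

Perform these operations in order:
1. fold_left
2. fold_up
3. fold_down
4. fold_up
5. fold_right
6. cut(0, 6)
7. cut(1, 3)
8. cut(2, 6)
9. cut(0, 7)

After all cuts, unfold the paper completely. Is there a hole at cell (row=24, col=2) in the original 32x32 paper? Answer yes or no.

Op 1 fold_left: fold axis v@16; visible region now rows[0,32) x cols[0,16) = 32x16
Op 2 fold_up: fold axis h@16; visible region now rows[0,16) x cols[0,16) = 16x16
Op 3 fold_down: fold axis h@8; visible region now rows[8,16) x cols[0,16) = 8x16
Op 4 fold_up: fold axis h@12; visible region now rows[8,12) x cols[0,16) = 4x16
Op 5 fold_right: fold axis v@8; visible region now rows[8,12) x cols[8,16) = 4x8
Op 6 cut(0, 6): punch at orig (8,14); cuts so far [(8, 14)]; region rows[8,12) x cols[8,16) = 4x8
Op 7 cut(1, 3): punch at orig (9,11); cuts so far [(8, 14), (9, 11)]; region rows[8,12) x cols[8,16) = 4x8
Op 8 cut(2, 6): punch at orig (10,14); cuts so far [(8, 14), (9, 11), (10, 14)]; region rows[8,12) x cols[8,16) = 4x8
Op 9 cut(0, 7): punch at orig (8,15); cuts so far [(8, 14), (8, 15), (9, 11), (10, 14)]; region rows[8,12) x cols[8,16) = 4x8
Unfold 1 (reflect across v@8): 8 holes -> [(8, 0), (8, 1), (8, 14), (8, 15), (9, 4), (9, 11), (10, 1), (10, 14)]
Unfold 2 (reflect across h@12): 16 holes -> [(8, 0), (8, 1), (8, 14), (8, 15), (9, 4), (9, 11), (10, 1), (10, 14), (13, 1), (13, 14), (14, 4), (14, 11), (15, 0), (15, 1), (15, 14), (15, 15)]
Unfold 3 (reflect across h@8): 32 holes -> [(0, 0), (0, 1), (0, 14), (0, 15), (1, 4), (1, 11), (2, 1), (2, 14), (5, 1), (5, 14), (6, 4), (6, 11), (7, 0), (7, 1), (7, 14), (7, 15), (8, 0), (8, 1), (8, 14), (8, 15), (9, 4), (9, 11), (10, 1), (10, 14), (13, 1), (13, 14), (14, 4), (14, 11), (15, 0), (15, 1), (15, 14), (15, 15)]
Unfold 4 (reflect across h@16): 64 holes -> [(0, 0), (0, 1), (0, 14), (0, 15), (1, 4), (1, 11), (2, 1), (2, 14), (5, 1), (5, 14), (6, 4), (6, 11), (7, 0), (7, 1), (7, 14), (7, 15), (8, 0), (8, 1), (8, 14), (8, 15), (9, 4), (9, 11), (10, 1), (10, 14), (13, 1), (13, 14), (14, 4), (14, 11), (15, 0), (15, 1), (15, 14), (15, 15), (16, 0), (16, 1), (16, 14), (16, 15), (17, 4), (17, 11), (18, 1), (18, 14), (21, 1), (21, 14), (22, 4), (22, 11), (23, 0), (23, 1), (23, 14), (23, 15), (24, 0), (24, 1), (24, 14), (24, 15), (25, 4), (25, 11), (26, 1), (26, 14), (29, 1), (29, 14), (30, 4), (30, 11), (31, 0), (31, 1), (31, 14), (31, 15)]
Unfold 5 (reflect across v@16): 128 holes -> [(0, 0), (0, 1), (0, 14), (0, 15), (0, 16), (0, 17), (0, 30), (0, 31), (1, 4), (1, 11), (1, 20), (1, 27), (2, 1), (2, 14), (2, 17), (2, 30), (5, 1), (5, 14), (5, 17), (5, 30), (6, 4), (6, 11), (6, 20), (6, 27), (7, 0), (7, 1), (7, 14), (7, 15), (7, 16), (7, 17), (7, 30), (7, 31), (8, 0), (8, 1), (8, 14), (8, 15), (8, 16), (8, 17), (8, 30), (8, 31), (9, 4), (9, 11), (9, 20), (9, 27), (10, 1), (10, 14), (10, 17), (10, 30), (13, 1), (13, 14), (13, 17), (13, 30), (14, 4), (14, 11), (14, 20), (14, 27), (15, 0), (15, 1), (15, 14), (15, 15), (15, 16), (15, 17), (15, 30), (15, 31), (16, 0), (16, 1), (16, 14), (16, 15), (16, 16), (16, 17), (16, 30), (16, 31), (17, 4), (17, 11), (17, 20), (17, 27), (18, 1), (18, 14), (18, 17), (18, 30), (21, 1), (21, 14), (21, 17), (21, 30), (22, 4), (22, 11), (22, 20), (22, 27), (23, 0), (23, 1), (23, 14), (23, 15), (23, 16), (23, 17), (23, 30), (23, 31), (24, 0), (24, 1), (24, 14), (24, 15), (24, 16), (24, 17), (24, 30), (24, 31), (25, 4), (25, 11), (25, 20), (25, 27), (26, 1), (26, 14), (26, 17), (26, 30), (29, 1), (29, 14), (29, 17), (29, 30), (30, 4), (30, 11), (30, 20), (30, 27), (31, 0), (31, 1), (31, 14), (31, 15), (31, 16), (31, 17), (31, 30), (31, 31)]
Holes: [(0, 0), (0, 1), (0, 14), (0, 15), (0, 16), (0, 17), (0, 30), (0, 31), (1, 4), (1, 11), (1, 20), (1, 27), (2, 1), (2, 14), (2, 17), (2, 30), (5, 1), (5, 14), (5, 17), (5, 30), (6, 4), (6, 11), (6, 20), (6, 27), (7, 0), (7, 1), (7, 14), (7, 15), (7, 16), (7, 17), (7, 30), (7, 31), (8, 0), (8, 1), (8, 14), (8, 15), (8, 16), (8, 17), (8, 30), (8, 31), (9, 4), (9, 11), (9, 20), (9, 27), (10, 1), (10, 14), (10, 17), (10, 30), (13, 1), (13, 14), (13, 17), (13, 30), (14, 4), (14, 11), (14, 20), (14, 27), (15, 0), (15, 1), (15, 14), (15, 15), (15, 16), (15, 17), (15, 30), (15, 31), (16, 0), (16, 1), (16, 14), (16, 15), (16, 16), (16, 17), (16, 30), (16, 31), (17, 4), (17, 11), (17, 20), (17, 27), (18, 1), (18, 14), (18, 17), (18, 30), (21, 1), (21, 14), (21, 17), (21, 30), (22, 4), (22, 11), (22, 20), (22, 27), (23, 0), (23, 1), (23, 14), (23, 15), (23, 16), (23, 17), (23, 30), (23, 31), (24, 0), (24, 1), (24, 14), (24, 15), (24, 16), (24, 17), (24, 30), (24, 31), (25, 4), (25, 11), (25, 20), (25, 27), (26, 1), (26, 14), (26, 17), (26, 30), (29, 1), (29, 14), (29, 17), (29, 30), (30, 4), (30, 11), (30, 20), (30, 27), (31, 0), (31, 1), (31, 14), (31, 15), (31, 16), (31, 17), (31, 30), (31, 31)]

Answer: no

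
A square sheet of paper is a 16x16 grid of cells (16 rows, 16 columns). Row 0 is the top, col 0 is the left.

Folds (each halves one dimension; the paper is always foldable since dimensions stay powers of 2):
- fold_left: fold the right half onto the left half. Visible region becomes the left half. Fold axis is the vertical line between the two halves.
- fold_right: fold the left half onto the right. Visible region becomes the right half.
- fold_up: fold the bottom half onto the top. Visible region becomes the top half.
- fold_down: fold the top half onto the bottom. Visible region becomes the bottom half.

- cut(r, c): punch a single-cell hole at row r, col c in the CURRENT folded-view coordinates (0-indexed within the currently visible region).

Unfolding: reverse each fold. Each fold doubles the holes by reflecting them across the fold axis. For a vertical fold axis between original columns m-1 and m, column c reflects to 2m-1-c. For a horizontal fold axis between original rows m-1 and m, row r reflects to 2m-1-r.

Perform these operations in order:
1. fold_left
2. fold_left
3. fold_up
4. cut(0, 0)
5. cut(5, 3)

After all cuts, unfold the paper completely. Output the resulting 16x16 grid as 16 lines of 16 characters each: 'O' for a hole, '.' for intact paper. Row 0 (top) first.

Op 1 fold_left: fold axis v@8; visible region now rows[0,16) x cols[0,8) = 16x8
Op 2 fold_left: fold axis v@4; visible region now rows[0,16) x cols[0,4) = 16x4
Op 3 fold_up: fold axis h@8; visible region now rows[0,8) x cols[0,4) = 8x4
Op 4 cut(0, 0): punch at orig (0,0); cuts so far [(0, 0)]; region rows[0,8) x cols[0,4) = 8x4
Op 5 cut(5, 3): punch at orig (5,3); cuts so far [(0, 0), (5, 3)]; region rows[0,8) x cols[0,4) = 8x4
Unfold 1 (reflect across h@8): 4 holes -> [(0, 0), (5, 3), (10, 3), (15, 0)]
Unfold 2 (reflect across v@4): 8 holes -> [(0, 0), (0, 7), (5, 3), (5, 4), (10, 3), (10, 4), (15, 0), (15, 7)]
Unfold 3 (reflect across v@8): 16 holes -> [(0, 0), (0, 7), (0, 8), (0, 15), (5, 3), (5, 4), (5, 11), (5, 12), (10, 3), (10, 4), (10, 11), (10, 12), (15, 0), (15, 7), (15, 8), (15, 15)]

Answer: O......OO......O
................
................
................
................
...OO......OO...
................
................
................
................
...OO......OO...
................
................
................
................
O......OO......O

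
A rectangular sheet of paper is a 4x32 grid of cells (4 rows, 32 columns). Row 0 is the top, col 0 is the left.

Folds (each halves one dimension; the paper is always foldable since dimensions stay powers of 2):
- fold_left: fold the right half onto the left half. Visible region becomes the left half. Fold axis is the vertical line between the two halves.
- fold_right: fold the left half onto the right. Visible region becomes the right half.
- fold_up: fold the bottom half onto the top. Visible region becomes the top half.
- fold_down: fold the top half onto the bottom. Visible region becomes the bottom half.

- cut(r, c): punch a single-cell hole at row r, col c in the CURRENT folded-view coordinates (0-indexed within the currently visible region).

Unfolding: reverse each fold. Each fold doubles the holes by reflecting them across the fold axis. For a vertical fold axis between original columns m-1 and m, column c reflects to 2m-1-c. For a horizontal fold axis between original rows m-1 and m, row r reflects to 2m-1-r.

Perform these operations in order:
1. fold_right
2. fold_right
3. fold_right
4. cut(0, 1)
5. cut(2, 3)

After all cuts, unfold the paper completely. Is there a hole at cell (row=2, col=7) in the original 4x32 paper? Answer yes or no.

Op 1 fold_right: fold axis v@16; visible region now rows[0,4) x cols[16,32) = 4x16
Op 2 fold_right: fold axis v@24; visible region now rows[0,4) x cols[24,32) = 4x8
Op 3 fold_right: fold axis v@28; visible region now rows[0,4) x cols[28,32) = 4x4
Op 4 cut(0, 1): punch at orig (0,29); cuts so far [(0, 29)]; region rows[0,4) x cols[28,32) = 4x4
Op 5 cut(2, 3): punch at orig (2,31); cuts so far [(0, 29), (2, 31)]; region rows[0,4) x cols[28,32) = 4x4
Unfold 1 (reflect across v@28): 4 holes -> [(0, 26), (0, 29), (2, 24), (2, 31)]
Unfold 2 (reflect across v@24): 8 holes -> [(0, 18), (0, 21), (0, 26), (0, 29), (2, 16), (2, 23), (2, 24), (2, 31)]
Unfold 3 (reflect across v@16): 16 holes -> [(0, 2), (0, 5), (0, 10), (0, 13), (0, 18), (0, 21), (0, 26), (0, 29), (2, 0), (2, 7), (2, 8), (2, 15), (2, 16), (2, 23), (2, 24), (2, 31)]
Holes: [(0, 2), (0, 5), (0, 10), (0, 13), (0, 18), (0, 21), (0, 26), (0, 29), (2, 0), (2, 7), (2, 8), (2, 15), (2, 16), (2, 23), (2, 24), (2, 31)]

Answer: yes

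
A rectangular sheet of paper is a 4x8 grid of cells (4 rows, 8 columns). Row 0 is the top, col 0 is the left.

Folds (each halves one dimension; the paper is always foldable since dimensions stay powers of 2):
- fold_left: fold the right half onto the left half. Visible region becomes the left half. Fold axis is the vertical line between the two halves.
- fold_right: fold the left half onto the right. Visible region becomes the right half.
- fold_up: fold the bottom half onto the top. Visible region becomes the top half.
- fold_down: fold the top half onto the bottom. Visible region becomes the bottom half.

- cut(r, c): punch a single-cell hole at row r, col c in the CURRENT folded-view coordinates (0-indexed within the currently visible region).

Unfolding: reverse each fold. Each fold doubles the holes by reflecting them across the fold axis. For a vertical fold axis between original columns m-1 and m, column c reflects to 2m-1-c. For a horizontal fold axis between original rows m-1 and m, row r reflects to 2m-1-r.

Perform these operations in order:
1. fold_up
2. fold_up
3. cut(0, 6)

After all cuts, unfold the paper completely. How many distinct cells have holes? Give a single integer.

Op 1 fold_up: fold axis h@2; visible region now rows[0,2) x cols[0,8) = 2x8
Op 2 fold_up: fold axis h@1; visible region now rows[0,1) x cols[0,8) = 1x8
Op 3 cut(0, 6): punch at orig (0,6); cuts so far [(0, 6)]; region rows[0,1) x cols[0,8) = 1x8
Unfold 1 (reflect across h@1): 2 holes -> [(0, 6), (1, 6)]
Unfold 2 (reflect across h@2): 4 holes -> [(0, 6), (1, 6), (2, 6), (3, 6)]

Answer: 4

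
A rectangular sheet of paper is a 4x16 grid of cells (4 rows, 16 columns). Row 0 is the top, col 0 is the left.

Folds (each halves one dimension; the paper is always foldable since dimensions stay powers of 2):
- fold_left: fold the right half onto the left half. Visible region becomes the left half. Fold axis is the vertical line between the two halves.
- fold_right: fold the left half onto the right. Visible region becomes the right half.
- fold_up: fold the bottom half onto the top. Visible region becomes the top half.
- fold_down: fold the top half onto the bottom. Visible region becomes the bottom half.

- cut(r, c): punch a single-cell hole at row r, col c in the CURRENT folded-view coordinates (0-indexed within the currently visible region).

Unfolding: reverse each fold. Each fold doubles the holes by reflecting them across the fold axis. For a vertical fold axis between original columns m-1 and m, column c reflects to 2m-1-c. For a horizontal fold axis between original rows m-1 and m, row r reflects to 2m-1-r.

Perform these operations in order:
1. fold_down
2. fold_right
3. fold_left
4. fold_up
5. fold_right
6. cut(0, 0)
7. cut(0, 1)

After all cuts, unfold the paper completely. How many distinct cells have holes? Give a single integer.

Answer: 64

Derivation:
Op 1 fold_down: fold axis h@2; visible region now rows[2,4) x cols[0,16) = 2x16
Op 2 fold_right: fold axis v@8; visible region now rows[2,4) x cols[8,16) = 2x8
Op 3 fold_left: fold axis v@12; visible region now rows[2,4) x cols[8,12) = 2x4
Op 4 fold_up: fold axis h@3; visible region now rows[2,3) x cols[8,12) = 1x4
Op 5 fold_right: fold axis v@10; visible region now rows[2,3) x cols[10,12) = 1x2
Op 6 cut(0, 0): punch at orig (2,10); cuts so far [(2, 10)]; region rows[2,3) x cols[10,12) = 1x2
Op 7 cut(0, 1): punch at orig (2,11); cuts so far [(2, 10), (2, 11)]; region rows[2,3) x cols[10,12) = 1x2
Unfold 1 (reflect across v@10): 4 holes -> [(2, 8), (2, 9), (2, 10), (2, 11)]
Unfold 2 (reflect across h@3): 8 holes -> [(2, 8), (2, 9), (2, 10), (2, 11), (3, 8), (3, 9), (3, 10), (3, 11)]
Unfold 3 (reflect across v@12): 16 holes -> [(2, 8), (2, 9), (2, 10), (2, 11), (2, 12), (2, 13), (2, 14), (2, 15), (3, 8), (3, 9), (3, 10), (3, 11), (3, 12), (3, 13), (3, 14), (3, 15)]
Unfold 4 (reflect across v@8): 32 holes -> [(2, 0), (2, 1), (2, 2), (2, 3), (2, 4), (2, 5), (2, 6), (2, 7), (2, 8), (2, 9), (2, 10), (2, 11), (2, 12), (2, 13), (2, 14), (2, 15), (3, 0), (3, 1), (3, 2), (3, 3), (3, 4), (3, 5), (3, 6), (3, 7), (3, 8), (3, 9), (3, 10), (3, 11), (3, 12), (3, 13), (3, 14), (3, 15)]
Unfold 5 (reflect across h@2): 64 holes -> [(0, 0), (0, 1), (0, 2), (0, 3), (0, 4), (0, 5), (0, 6), (0, 7), (0, 8), (0, 9), (0, 10), (0, 11), (0, 12), (0, 13), (0, 14), (0, 15), (1, 0), (1, 1), (1, 2), (1, 3), (1, 4), (1, 5), (1, 6), (1, 7), (1, 8), (1, 9), (1, 10), (1, 11), (1, 12), (1, 13), (1, 14), (1, 15), (2, 0), (2, 1), (2, 2), (2, 3), (2, 4), (2, 5), (2, 6), (2, 7), (2, 8), (2, 9), (2, 10), (2, 11), (2, 12), (2, 13), (2, 14), (2, 15), (3, 0), (3, 1), (3, 2), (3, 3), (3, 4), (3, 5), (3, 6), (3, 7), (3, 8), (3, 9), (3, 10), (3, 11), (3, 12), (3, 13), (3, 14), (3, 15)]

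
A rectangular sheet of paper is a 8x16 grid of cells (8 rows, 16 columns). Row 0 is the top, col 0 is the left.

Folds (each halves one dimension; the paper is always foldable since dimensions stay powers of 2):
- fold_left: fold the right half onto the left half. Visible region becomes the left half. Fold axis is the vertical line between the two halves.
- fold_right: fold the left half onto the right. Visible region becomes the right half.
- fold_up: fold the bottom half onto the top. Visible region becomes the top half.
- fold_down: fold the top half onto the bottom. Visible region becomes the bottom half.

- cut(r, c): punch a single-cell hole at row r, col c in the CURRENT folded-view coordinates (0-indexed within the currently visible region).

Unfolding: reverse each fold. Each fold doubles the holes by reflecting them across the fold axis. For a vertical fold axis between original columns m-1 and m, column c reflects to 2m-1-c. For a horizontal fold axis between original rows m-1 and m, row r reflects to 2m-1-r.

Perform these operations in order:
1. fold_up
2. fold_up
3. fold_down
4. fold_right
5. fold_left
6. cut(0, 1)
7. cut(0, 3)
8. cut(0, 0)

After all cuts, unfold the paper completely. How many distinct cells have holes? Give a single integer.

Op 1 fold_up: fold axis h@4; visible region now rows[0,4) x cols[0,16) = 4x16
Op 2 fold_up: fold axis h@2; visible region now rows[0,2) x cols[0,16) = 2x16
Op 3 fold_down: fold axis h@1; visible region now rows[1,2) x cols[0,16) = 1x16
Op 4 fold_right: fold axis v@8; visible region now rows[1,2) x cols[8,16) = 1x8
Op 5 fold_left: fold axis v@12; visible region now rows[1,2) x cols[8,12) = 1x4
Op 6 cut(0, 1): punch at orig (1,9); cuts so far [(1, 9)]; region rows[1,2) x cols[8,12) = 1x4
Op 7 cut(0, 3): punch at orig (1,11); cuts so far [(1, 9), (1, 11)]; region rows[1,2) x cols[8,12) = 1x4
Op 8 cut(0, 0): punch at orig (1,8); cuts so far [(1, 8), (1, 9), (1, 11)]; region rows[1,2) x cols[8,12) = 1x4
Unfold 1 (reflect across v@12): 6 holes -> [(1, 8), (1, 9), (1, 11), (1, 12), (1, 14), (1, 15)]
Unfold 2 (reflect across v@8): 12 holes -> [(1, 0), (1, 1), (1, 3), (1, 4), (1, 6), (1, 7), (1, 8), (1, 9), (1, 11), (1, 12), (1, 14), (1, 15)]
Unfold 3 (reflect across h@1): 24 holes -> [(0, 0), (0, 1), (0, 3), (0, 4), (0, 6), (0, 7), (0, 8), (0, 9), (0, 11), (0, 12), (0, 14), (0, 15), (1, 0), (1, 1), (1, 3), (1, 4), (1, 6), (1, 7), (1, 8), (1, 9), (1, 11), (1, 12), (1, 14), (1, 15)]
Unfold 4 (reflect across h@2): 48 holes -> [(0, 0), (0, 1), (0, 3), (0, 4), (0, 6), (0, 7), (0, 8), (0, 9), (0, 11), (0, 12), (0, 14), (0, 15), (1, 0), (1, 1), (1, 3), (1, 4), (1, 6), (1, 7), (1, 8), (1, 9), (1, 11), (1, 12), (1, 14), (1, 15), (2, 0), (2, 1), (2, 3), (2, 4), (2, 6), (2, 7), (2, 8), (2, 9), (2, 11), (2, 12), (2, 14), (2, 15), (3, 0), (3, 1), (3, 3), (3, 4), (3, 6), (3, 7), (3, 8), (3, 9), (3, 11), (3, 12), (3, 14), (3, 15)]
Unfold 5 (reflect across h@4): 96 holes -> [(0, 0), (0, 1), (0, 3), (0, 4), (0, 6), (0, 7), (0, 8), (0, 9), (0, 11), (0, 12), (0, 14), (0, 15), (1, 0), (1, 1), (1, 3), (1, 4), (1, 6), (1, 7), (1, 8), (1, 9), (1, 11), (1, 12), (1, 14), (1, 15), (2, 0), (2, 1), (2, 3), (2, 4), (2, 6), (2, 7), (2, 8), (2, 9), (2, 11), (2, 12), (2, 14), (2, 15), (3, 0), (3, 1), (3, 3), (3, 4), (3, 6), (3, 7), (3, 8), (3, 9), (3, 11), (3, 12), (3, 14), (3, 15), (4, 0), (4, 1), (4, 3), (4, 4), (4, 6), (4, 7), (4, 8), (4, 9), (4, 11), (4, 12), (4, 14), (4, 15), (5, 0), (5, 1), (5, 3), (5, 4), (5, 6), (5, 7), (5, 8), (5, 9), (5, 11), (5, 12), (5, 14), (5, 15), (6, 0), (6, 1), (6, 3), (6, 4), (6, 6), (6, 7), (6, 8), (6, 9), (6, 11), (6, 12), (6, 14), (6, 15), (7, 0), (7, 1), (7, 3), (7, 4), (7, 6), (7, 7), (7, 8), (7, 9), (7, 11), (7, 12), (7, 14), (7, 15)]

Answer: 96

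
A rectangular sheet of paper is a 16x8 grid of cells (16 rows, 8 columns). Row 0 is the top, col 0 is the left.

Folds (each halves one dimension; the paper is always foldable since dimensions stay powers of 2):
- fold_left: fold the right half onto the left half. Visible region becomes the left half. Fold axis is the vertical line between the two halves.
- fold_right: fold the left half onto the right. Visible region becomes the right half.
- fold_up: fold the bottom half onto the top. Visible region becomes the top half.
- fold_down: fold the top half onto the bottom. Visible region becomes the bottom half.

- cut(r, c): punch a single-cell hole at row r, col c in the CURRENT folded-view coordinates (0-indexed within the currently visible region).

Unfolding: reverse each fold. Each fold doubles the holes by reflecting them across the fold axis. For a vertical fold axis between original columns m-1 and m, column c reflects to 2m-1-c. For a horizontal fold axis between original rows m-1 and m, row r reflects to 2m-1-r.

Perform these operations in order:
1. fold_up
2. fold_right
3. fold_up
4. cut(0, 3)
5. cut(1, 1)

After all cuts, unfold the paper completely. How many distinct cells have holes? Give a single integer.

Answer: 16

Derivation:
Op 1 fold_up: fold axis h@8; visible region now rows[0,8) x cols[0,8) = 8x8
Op 2 fold_right: fold axis v@4; visible region now rows[0,8) x cols[4,8) = 8x4
Op 3 fold_up: fold axis h@4; visible region now rows[0,4) x cols[4,8) = 4x4
Op 4 cut(0, 3): punch at orig (0,7); cuts so far [(0, 7)]; region rows[0,4) x cols[4,8) = 4x4
Op 5 cut(1, 1): punch at orig (1,5); cuts so far [(0, 7), (1, 5)]; region rows[0,4) x cols[4,8) = 4x4
Unfold 1 (reflect across h@4): 4 holes -> [(0, 7), (1, 5), (6, 5), (7, 7)]
Unfold 2 (reflect across v@4): 8 holes -> [(0, 0), (0, 7), (1, 2), (1, 5), (6, 2), (6, 5), (7, 0), (7, 7)]
Unfold 3 (reflect across h@8): 16 holes -> [(0, 0), (0, 7), (1, 2), (1, 5), (6, 2), (6, 5), (7, 0), (7, 7), (8, 0), (8, 7), (9, 2), (9, 5), (14, 2), (14, 5), (15, 0), (15, 7)]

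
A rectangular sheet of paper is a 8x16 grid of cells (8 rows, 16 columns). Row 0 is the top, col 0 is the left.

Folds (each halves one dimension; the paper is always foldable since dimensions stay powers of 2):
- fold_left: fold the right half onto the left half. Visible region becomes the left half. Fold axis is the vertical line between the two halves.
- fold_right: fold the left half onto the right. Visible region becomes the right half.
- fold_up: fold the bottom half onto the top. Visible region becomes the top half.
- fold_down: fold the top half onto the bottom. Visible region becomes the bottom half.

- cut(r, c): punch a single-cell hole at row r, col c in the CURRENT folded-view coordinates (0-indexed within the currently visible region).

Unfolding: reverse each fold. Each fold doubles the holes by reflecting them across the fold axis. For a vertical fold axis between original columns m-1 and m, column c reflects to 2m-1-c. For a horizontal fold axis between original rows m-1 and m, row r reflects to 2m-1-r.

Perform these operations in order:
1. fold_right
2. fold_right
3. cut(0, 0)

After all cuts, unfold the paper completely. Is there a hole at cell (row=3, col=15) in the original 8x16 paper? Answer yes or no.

Answer: no

Derivation:
Op 1 fold_right: fold axis v@8; visible region now rows[0,8) x cols[8,16) = 8x8
Op 2 fold_right: fold axis v@12; visible region now rows[0,8) x cols[12,16) = 8x4
Op 3 cut(0, 0): punch at orig (0,12); cuts so far [(0, 12)]; region rows[0,8) x cols[12,16) = 8x4
Unfold 1 (reflect across v@12): 2 holes -> [(0, 11), (0, 12)]
Unfold 2 (reflect across v@8): 4 holes -> [(0, 3), (0, 4), (0, 11), (0, 12)]
Holes: [(0, 3), (0, 4), (0, 11), (0, 12)]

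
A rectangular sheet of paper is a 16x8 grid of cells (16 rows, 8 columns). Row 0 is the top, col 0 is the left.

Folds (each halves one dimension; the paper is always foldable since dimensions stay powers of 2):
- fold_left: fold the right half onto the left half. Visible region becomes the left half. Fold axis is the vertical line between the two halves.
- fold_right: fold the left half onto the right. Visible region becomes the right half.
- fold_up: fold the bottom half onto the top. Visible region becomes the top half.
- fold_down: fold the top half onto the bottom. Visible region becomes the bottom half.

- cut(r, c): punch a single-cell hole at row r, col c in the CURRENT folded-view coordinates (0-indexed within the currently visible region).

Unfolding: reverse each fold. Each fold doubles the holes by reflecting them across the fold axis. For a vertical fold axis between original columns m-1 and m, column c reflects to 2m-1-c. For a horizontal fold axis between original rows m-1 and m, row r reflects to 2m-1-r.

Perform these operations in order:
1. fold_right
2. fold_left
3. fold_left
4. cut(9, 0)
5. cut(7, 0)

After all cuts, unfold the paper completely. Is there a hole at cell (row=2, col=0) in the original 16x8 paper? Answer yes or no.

Answer: no

Derivation:
Op 1 fold_right: fold axis v@4; visible region now rows[0,16) x cols[4,8) = 16x4
Op 2 fold_left: fold axis v@6; visible region now rows[0,16) x cols[4,6) = 16x2
Op 3 fold_left: fold axis v@5; visible region now rows[0,16) x cols[4,5) = 16x1
Op 4 cut(9, 0): punch at orig (9,4); cuts so far [(9, 4)]; region rows[0,16) x cols[4,5) = 16x1
Op 5 cut(7, 0): punch at orig (7,4); cuts so far [(7, 4), (9, 4)]; region rows[0,16) x cols[4,5) = 16x1
Unfold 1 (reflect across v@5): 4 holes -> [(7, 4), (7, 5), (9, 4), (9, 5)]
Unfold 2 (reflect across v@6): 8 holes -> [(7, 4), (7, 5), (7, 6), (7, 7), (9, 4), (9, 5), (9, 6), (9, 7)]
Unfold 3 (reflect across v@4): 16 holes -> [(7, 0), (7, 1), (7, 2), (7, 3), (7, 4), (7, 5), (7, 6), (7, 7), (9, 0), (9, 1), (9, 2), (9, 3), (9, 4), (9, 5), (9, 6), (9, 7)]
Holes: [(7, 0), (7, 1), (7, 2), (7, 3), (7, 4), (7, 5), (7, 6), (7, 7), (9, 0), (9, 1), (9, 2), (9, 3), (9, 4), (9, 5), (9, 6), (9, 7)]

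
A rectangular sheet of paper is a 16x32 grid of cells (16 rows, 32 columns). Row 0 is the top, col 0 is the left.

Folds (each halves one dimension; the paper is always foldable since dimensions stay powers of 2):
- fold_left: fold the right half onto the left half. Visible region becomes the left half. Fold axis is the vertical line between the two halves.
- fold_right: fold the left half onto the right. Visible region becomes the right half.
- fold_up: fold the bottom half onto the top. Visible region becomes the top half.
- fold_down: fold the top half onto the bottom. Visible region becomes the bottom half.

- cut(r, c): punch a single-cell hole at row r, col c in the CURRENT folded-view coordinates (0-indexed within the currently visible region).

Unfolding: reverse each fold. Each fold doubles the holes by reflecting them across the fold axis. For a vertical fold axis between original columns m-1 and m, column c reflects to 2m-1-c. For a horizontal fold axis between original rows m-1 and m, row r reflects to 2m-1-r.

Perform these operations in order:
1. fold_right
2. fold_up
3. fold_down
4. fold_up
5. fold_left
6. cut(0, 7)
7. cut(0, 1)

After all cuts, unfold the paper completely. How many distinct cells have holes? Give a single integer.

Op 1 fold_right: fold axis v@16; visible region now rows[0,16) x cols[16,32) = 16x16
Op 2 fold_up: fold axis h@8; visible region now rows[0,8) x cols[16,32) = 8x16
Op 3 fold_down: fold axis h@4; visible region now rows[4,8) x cols[16,32) = 4x16
Op 4 fold_up: fold axis h@6; visible region now rows[4,6) x cols[16,32) = 2x16
Op 5 fold_left: fold axis v@24; visible region now rows[4,6) x cols[16,24) = 2x8
Op 6 cut(0, 7): punch at orig (4,23); cuts so far [(4, 23)]; region rows[4,6) x cols[16,24) = 2x8
Op 7 cut(0, 1): punch at orig (4,17); cuts so far [(4, 17), (4, 23)]; region rows[4,6) x cols[16,24) = 2x8
Unfold 1 (reflect across v@24): 4 holes -> [(4, 17), (4, 23), (4, 24), (4, 30)]
Unfold 2 (reflect across h@6): 8 holes -> [(4, 17), (4, 23), (4, 24), (4, 30), (7, 17), (7, 23), (7, 24), (7, 30)]
Unfold 3 (reflect across h@4): 16 holes -> [(0, 17), (0, 23), (0, 24), (0, 30), (3, 17), (3, 23), (3, 24), (3, 30), (4, 17), (4, 23), (4, 24), (4, 30), (7, 17), (7, 23), (7, 24), (7, 30)]
Unfold 4 (reflect across h@8): 32 holes -> [(0, 17), (0, 23), (0, 24), (0, 30), (3, 17), (3, 23), (3, 24), (3, 30), (4, 17), (4, 23), (4, 24), (4, 30), (7, 17), (7, 23), (7, 24), (7, 30), (8, 17), (8, 23), (8, 24), (8, 30), (11, 17), (11, 23), (11, 24), (11, 30), (12, 17), (12, 23), (12, 24), (12, 30), (15, 17), (15, 23), (15, 24), (15, 30)]
Unfold 5 (reflect across v@16): 64 holes -> [(0, 1), (0, 7), (0, 8), (0, 14), (0, 17), (0, 23), (0, 24), (0, 30), (3, 1), (3, 7), (3, 8), (3, 14), (3, 17), (3, 23), (3, 24), (3, 30), (4, 1), (4, 7), (4, 8), (4, 14), (4, 17), (4, 23), (4, 24), (4, 30), (7, 1), (7, 7), (7, 8), (7, 14), (7, 17), (7, 23), (7, 24), (7, 30), (8, 1), (8, 7), (8, 8), (8, 14), (8, 17), (8, 23), (8, 24), (8, 30), (11, 1), (11, 7), (11, 8), (11, 14), (11, 17), (11, 23), (11, 24), (11, 30), (12, 1), (12, 7), (12, 8), (12, 14), (12, 17), (12, 23), (12, 24), (12, 30), (15, 1), (15, 7), (15, 8), (15, 14), (15, 17), (15, 23), (15, 24), (15, 30)]

Answer: 64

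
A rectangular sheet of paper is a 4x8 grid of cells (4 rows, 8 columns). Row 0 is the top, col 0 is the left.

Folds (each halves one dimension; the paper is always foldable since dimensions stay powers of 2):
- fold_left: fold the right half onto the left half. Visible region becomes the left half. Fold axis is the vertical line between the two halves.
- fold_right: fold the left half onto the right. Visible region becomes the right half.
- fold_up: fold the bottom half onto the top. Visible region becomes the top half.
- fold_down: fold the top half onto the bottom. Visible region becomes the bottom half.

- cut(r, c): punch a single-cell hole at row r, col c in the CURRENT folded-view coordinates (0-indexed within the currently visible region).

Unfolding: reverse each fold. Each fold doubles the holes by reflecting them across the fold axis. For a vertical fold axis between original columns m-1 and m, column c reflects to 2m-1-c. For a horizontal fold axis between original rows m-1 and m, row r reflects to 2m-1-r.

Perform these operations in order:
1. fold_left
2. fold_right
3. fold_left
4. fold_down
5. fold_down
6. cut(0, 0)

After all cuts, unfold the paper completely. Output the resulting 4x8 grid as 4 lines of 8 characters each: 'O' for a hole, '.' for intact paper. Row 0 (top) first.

Op 1 fold_left: fold axis v@4; visible region now rows[0,4) x cols[0,4) = 4x4
Op 2 fold_right: fold axis v@2; visible region now rows[0,4) x cols[2,4) = 4x2
Op 3 fold_left: fold axis v@3; visible region now rows[0,4) x cols[2,3) = 4x1
Op 4 fold_down: fold axis h@2; visible region now rows[2,4) x cols[2,3) = 2x1
Op 5 fold_down: fold axis h@3; visible region now rows[3,4) x cols[2,3) = 1x1
Op 6 cut(0, 0): punch at orig (3,2); cuts so far [(3, 2)]; region rows[3,4) x cols[2,3) = 1x1
Unfold 1 (reflect across h@3): 2 holes -> [(2, 2), (3, 2)]
Unfold 2 (reflect across h@2): 4 holes -> [(0, 2), (1, 2), (2, 2), (3, 2)]
Unfold 3 (reflect across v@3): 8 holes -> [(0, 2), (0, 3), (1, 2), (1, 3), (2, 2), (2, 3), (3, 2), (3, 3)]
Unfold 4 (reflect across v@2): 16 holes -> [(0, 0), (0, 1), (0, 2), (0, 3), (1, 0), (1, 1), (1, 2), (1, 3), (2, 0), (2, 1), (2, 2), (2, 3), (3, 0), (3, 1), (3, 2), (3, 3)]
Unfold 5 (reflect across v@4): 32 holes -> [(0, 0), (0, 1), (0, 2), (0, 3), (0, 4), (0, 5), (0, 6), (0, 7), (1, 0), (1, 1), (1, 2), (1, 3), (1, 4), (1, 5), (1, 6), (1, 7), (2, 0), (2, 1), (2, 2), (2, 3), (2, 4), (2, 5), (2, 6), (2, 7), (3, 0), (3, 1), (3, 2), (3, 3), (3, 4), (3, 5), (3, 6), (3, 7)]

Answer: OOOOOOOO
OOOOOOOO
OOOOOOOO
OOOOOOOO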